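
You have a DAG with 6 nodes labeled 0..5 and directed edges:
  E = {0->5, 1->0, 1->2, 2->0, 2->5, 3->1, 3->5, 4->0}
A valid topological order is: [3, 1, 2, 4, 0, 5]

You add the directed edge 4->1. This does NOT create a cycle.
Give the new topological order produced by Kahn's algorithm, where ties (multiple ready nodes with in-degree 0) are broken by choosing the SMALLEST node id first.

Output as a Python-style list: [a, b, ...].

Old toposort: [3, 1, 2, 4, 0, 5]
Added edge: 4->1
Position of 4 (3) > position of 1 (1). Must reorder: 4 must now come before 1.
Run Kahn's algorithm (break ties by smallest node id):
  initial in-degrees: [3, 2, 1, 0, 0, 3]
  ready (indeg=0): [3, 4]
  pop 3: indeg[1]->1; indeg[5]->2 | ready=[4] | order so far=[3]
  pop 4: indeg[0]->2; indeg[1]->0 | ready=[1] | order so far=[3, 4]
  pop 1: indeg[0]->1; indeg[2]->0 | ready=[2] | order so far=[3, 4, 1]
  pop 2: indeg[0]->0; indeg[5]->1 | ready=[0] | order so far=[3, 4, 1, 2]
  pop 0: indeg[5]->0 | ready=[5] | order so far=[3, 4, 1, 2, 0]
  pop 5: no out-edges | ready=[] | order so far=[3, 4, 1, 2, 0, 5]
  Result: [3, 4, 1, 2, 0, 5]

Answer: [3, 4, 1, 2, 0, 5]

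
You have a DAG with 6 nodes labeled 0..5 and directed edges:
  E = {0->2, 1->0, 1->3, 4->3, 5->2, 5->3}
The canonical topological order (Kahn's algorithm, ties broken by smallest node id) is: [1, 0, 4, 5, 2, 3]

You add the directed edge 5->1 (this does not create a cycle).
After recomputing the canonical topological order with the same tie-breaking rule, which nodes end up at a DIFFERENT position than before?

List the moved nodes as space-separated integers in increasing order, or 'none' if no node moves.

Answer: 0 1 4 5

Derivation:
Old toposort: [1, 0, 4, 5, 2, 3]
Added edge 5->1
Recompute Kahn (smallest-id tiebreak):
  initial in-degrees: [1, 1, 2, 3, 0, 0]
  ready (indeg=0): [4, 5]
  pop 4: indeg[3]->2 | ready=[5] | order so far=[4]
  pop 5: indeg[1]->0; indeg[2]->1; indeg[3]->1 | ready=[1] | order so far=[4, 5]
  pop 1: indeg[0]->0; indeg[3]->0 | ready=[0, 3] | order so far=[4, 5, 1]
  pop 0: indeg[2]->0 | ready=[2, 3] | order so far=[4, 5, 1, 0]
  pop 2: no out-edges | ready=[3] | order so far=[4, 5, 1, 0, 2]
  pop 3: no out-edges | ready=[] | order so far=[4, 5, 1, 0, 2, 3]
New canonical toposort: [4, 5, 1, 0, 2, 3]
Compare positions:
  Node 0: index 1 -> 3 (moved)
  Node 1: index 0 -> 2 (moved)
  Node 2: index 4 -> 4 (same)
  Node 3: index 5 -> 5 (same)
  Node 4: index 2 -> 0 (moved)
  Node 5: index 3 -> 1 (moved)
Nodes that changed position: 0 1 4 5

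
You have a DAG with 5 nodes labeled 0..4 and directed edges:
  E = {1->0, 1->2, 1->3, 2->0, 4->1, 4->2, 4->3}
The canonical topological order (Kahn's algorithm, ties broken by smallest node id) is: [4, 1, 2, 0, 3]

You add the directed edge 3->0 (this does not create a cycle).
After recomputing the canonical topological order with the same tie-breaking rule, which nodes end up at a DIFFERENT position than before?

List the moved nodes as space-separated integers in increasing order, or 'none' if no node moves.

Answer: 0 3

Derivation:
Old toposort: [4, 1, 2, 0, 3]
Added edge 3->0
Recompute Kahn (smallest-id tiebreak):
  initial in-degrees: [3, 1, 2, 2, 0]
  ready (indeg=0): [4]
  pop 4: indeg[1]->0; indeg[2]->1; indeg[3]->1 | ready=[1] | order so far=[4]
  pop 1: indeg[0]->2; indeg[2]->0; indeg[3]->0 | ready=[2, 3] | order so far=[4, 1]
  pop 2: indeg[0]->1 | ready=[3] | order so far=[4, 1, 2]
  pop 3: indeg[0]->0 | ready=[0] | order so far=[4, 1, 2, 3]
  pop 0: no out-edges | ready=[] | order so far=[4, 1, 2, 3, 0]
New canonical toposort: [4, 1, 2, 3, 0]
Compare positions:
  Node 0: index 3 -> 4 (moved)
  Node 1: index 1 -> 1 (same)
  Node 2: index 2 -> 2 (same)
  Node 3: index 4 -> 3 (moved)
  Node 4: index 0 -> 0 (same)
Nodes that changed position: 0 3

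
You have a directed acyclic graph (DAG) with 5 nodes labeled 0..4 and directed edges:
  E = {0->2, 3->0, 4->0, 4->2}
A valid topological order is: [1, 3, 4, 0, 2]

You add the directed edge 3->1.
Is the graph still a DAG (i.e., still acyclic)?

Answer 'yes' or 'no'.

Given toposort: [1, 3, 4, 0, 2]
Position of 3: index 1; position of 1: index 0
New edge 3->1: backward (u after v in old order)
Backward edge: old toposort is now invalid. Check if this creates a cycle.
Does 1 already reach 3? Reachable from 1: [1]. NO -> still a DAG (reorder needed).
Still a DAG? yes

Answer: yes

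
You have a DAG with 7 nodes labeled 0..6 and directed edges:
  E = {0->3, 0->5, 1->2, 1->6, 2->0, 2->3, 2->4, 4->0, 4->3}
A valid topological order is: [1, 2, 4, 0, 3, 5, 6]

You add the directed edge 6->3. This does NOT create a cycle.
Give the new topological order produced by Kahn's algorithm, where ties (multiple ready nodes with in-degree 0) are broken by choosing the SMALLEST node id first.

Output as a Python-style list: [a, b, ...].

Answer: [1, 2, 4, 0, 5, 6, 3]

Derivation:
Old toposort: [1, 2, 4, 0, 3, 5, 6]
Added edge: 6->3
Position of 6 (6) > position of 3 (4). Must reorder: 6 must now come before 3.
Run Kahn's algorithm (break ties by smallest node id):
  initial in-degrees: [2, 0, 1, 4, 1, 1, 1]
  ready (indeg=0): [1]
  pop 1: indeg[2]->0; indeg[6]->0 | ready=[2, 6] | order so far=[1]
  pop 2: indeg[0]->1; indeg[3]->3; indeg[4]->0 | ready=[4, 6] | order so far=[1, 2]
  pop 4: indeg[0]->0; indeg[3]->2 | ready=[0, 6] | order so far=[1, 2, 4]
  pop 0: indeg[3]->1; indeg[5]->0 | ready=[5, 6] | order so far=[1, 2, 4, 0]
  pop 5: no out-edges | ready=[6] | order so far=[1, 2, 4, 0, 5]
  pop 6: indeg[3]->0 | ready=[3] | order so far=[1, 2, 4, 0, 5, 6]
  pop 3: no out-edges | ready=[] | order so far=[1, 2, 4, 0, 5, 6, 3]
  Result: [1, 2, 4, 0, 5, 6, 3]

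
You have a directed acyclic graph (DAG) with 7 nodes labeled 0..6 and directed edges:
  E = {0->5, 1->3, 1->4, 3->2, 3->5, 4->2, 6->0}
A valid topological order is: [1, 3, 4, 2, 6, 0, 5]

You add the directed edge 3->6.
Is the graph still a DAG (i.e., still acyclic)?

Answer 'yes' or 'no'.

Given toposort: [1, 3, 4, 2, 6, 0, 5]
Position of 3: index 1; position of 6: index 4
New edge 3->6: forward
Forward edge: respects the existing order. Still a DAG, same toposort still valid.
Still a DAG? yes

Answer: yes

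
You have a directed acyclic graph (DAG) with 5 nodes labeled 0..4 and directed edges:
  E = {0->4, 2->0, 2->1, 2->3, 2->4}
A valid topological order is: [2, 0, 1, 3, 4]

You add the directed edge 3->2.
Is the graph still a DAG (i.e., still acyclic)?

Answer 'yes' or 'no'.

Given toposort: [2, 0, 1, 3, 4]
Position of 3: index 3; position of 2: index 0
New edge 3->2: backward (u after v in old order)
Backward edge: old toposort is now invalid. Check if this creates a cycle.
Does 2 already reach 3? Reachable from 2: [0, 1, 2, 3, 4]. YES -> cycle!
Still a DAG? no

Answer: no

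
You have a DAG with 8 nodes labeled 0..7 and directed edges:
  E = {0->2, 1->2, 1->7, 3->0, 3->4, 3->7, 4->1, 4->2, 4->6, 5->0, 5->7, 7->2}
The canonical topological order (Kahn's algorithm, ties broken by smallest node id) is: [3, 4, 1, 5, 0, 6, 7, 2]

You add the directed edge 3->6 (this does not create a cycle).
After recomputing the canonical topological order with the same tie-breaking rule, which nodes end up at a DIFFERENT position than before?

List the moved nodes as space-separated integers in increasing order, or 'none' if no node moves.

Answer: none

Derivation:
Old toposort: [3, 4, 1, 5, 0, 6, 7, 2]
Added edge 3->6
Recompute Kahn (smallest-id tiebreak):
  initial in-degrees: [2, 1, 4, 0, 1, 0, 2, 3]
  ready (indeg=0): [3, 5]
  pop 3: indeg[0]->1; indeg[4]->0; indeg[6]->1; indeg[7]->2 | ready=[4, 5] | order so far=[3]
  pop 4: indeg[1]->0; indeg[2]->3; indeg[6]->0 | ready=[1, 5, 6] | order so far=[3, 4]
  pop 1: indeg[2]->2; indeg[7]->1 | ready=[5, 6] | order so far=[3, 4, 1]
  pop 5: indeg[0]->0; indeg[7]->0 | ready=[0, 6, 7] | order so far=[3, 4, 1, 5]
  pop 0: indeg[2]->1 | ready=[6, 7] | order so far=[3, 4, 1, 5, 0]
  pop 6: no out-edges | ready=[7] | order so far=[3, 4, 1, 5, 0, 6]
  pop 7: indeg[2]->0 | ready=[2] | order so far=[3, 4, 1, 5, 0, 6, 7]
  pop 2: no out-edges | ready=[] | order so far=[3, 4, 1, 5, 0, 6, 7, 2]
New canonical toposort: [3, 4, 1, 5, 0, 6, 7, 2]
Compare positions:
  Node 0: index 4 -> 4 (same)
  Node 1: index 2 -> 2 (same)
  Node 2: index 7 -> 7 (same)
  Node 3: index 0 -> 0 (same)
  Node 4: index 1 -> 1 (same)
  Node 5: index 3 -> 3 (same)
  Node 6: index 5 -> 5 (same)
  Node 7: index 6 -> 6 (same)
Nodes that changed position: none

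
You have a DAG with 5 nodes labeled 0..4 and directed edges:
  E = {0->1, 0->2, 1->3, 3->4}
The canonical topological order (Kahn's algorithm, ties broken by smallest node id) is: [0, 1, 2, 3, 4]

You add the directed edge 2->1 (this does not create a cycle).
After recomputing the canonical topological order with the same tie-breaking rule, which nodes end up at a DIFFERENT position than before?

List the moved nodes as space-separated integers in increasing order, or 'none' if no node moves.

Answer: 1 2

Derivation:
Old toposort: [0, 1, 2, 3, 4]
Added edge 2->1
Recompute Kahn (smallest-id tiebreak):
  initial in-degrees: [0, 2, 1, 1, 1]
  ready (indeg=0): [0]
  pop 0: indeg[1]->1; indeg[2]->0 | ready=[2] | order so far=[0]
  pop 2: indeg[1]->0 | ready=[1] | order so far=[0, 2]
  pop 1: indeg[3]->0 | ready=[3] | order so far=[0, 2, 1]
  pop 3: indeg[4]->0 | ready=[4] | order so far=[0, 2, 1, 3]
  pop 4: no out-edges | ready=[] | order so far=[0, 2, 1, 3, 4]
New canonical toposort: [0, 2, 1, 3, 4]
Compare positions:
  Node 0: index 0 -> 0 (same)
  Node 1: index 1 -> 2 (moved)
  Node 2: index 2 -> 1 (moved)
  Node 3: index 3 -> 3 (same)
  Node 4: index 4 -> 4 (same)
Nodes that changed position: 1 2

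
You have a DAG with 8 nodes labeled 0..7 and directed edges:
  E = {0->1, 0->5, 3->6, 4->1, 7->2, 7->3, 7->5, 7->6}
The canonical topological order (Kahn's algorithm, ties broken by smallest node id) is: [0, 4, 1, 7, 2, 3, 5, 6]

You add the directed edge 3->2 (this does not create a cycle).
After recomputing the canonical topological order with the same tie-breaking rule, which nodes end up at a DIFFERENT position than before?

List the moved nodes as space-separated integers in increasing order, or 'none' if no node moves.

Old toposort: [0, 4, 1, 7, 2, 3, 5, 6]
Added edge 3->2
Recompute Kahn (smallest-id tiebreak):
  initial in-degrees: [0, 2, 2, 1, 0, 2, 2, 0]
  ready (indeg=0): [0, 4, 7]
  pop 0: indeg[1]->1; indeg[5]->1 | ready=[4, 7] | order so far=[0]
  pop 4: indeg[1]->0 | ready=[1, 7] | order so far=[0, 4]
  pop 1: no out-edges | ready=[7] | order so far=[0, 4, 1]
  pop 7: indeg[2]->1; indeg[3]->0; indeg[5]->0; indeg[6]->1 | ready=[3, 5] | order so far=[0, 4, 1, 7]
  pop 3: indeg[2]->0; indeg[6]->0 | ready=[2, 5, 6] | order so far=[0, 4, 1, 7, 3]
  pop 2: no out-edges | ready=[5, 6] | order so far=[0, 4, 1, 7, 3, 2]
  pop 5: no out-edges | ready=[6] | order so far=[0, 4, 1, 7, 3, 2, 5]
  pop 6: no out-edges | ready=[] | order so far=[0, 4, 1, 7, 3, 2, 5, 6]
New canonical toposort: [0, 4, 1, 7, 3, 2, 5, 6]
Compare positions:
  Node 0: index 0 -> 0 (same)
  Node 1: index 2 -> 2 (same)
  Node 2: index 4 -> 5 (moved)
  Node 3: index 5 -> 4 (moved)
  Node 4: index 1 -> 1 (same)
  Node 5: index 6 -> 6 (same)
  Node 6: index 7 -> 7 (same)
  Node 7: index 3 -> 3 (same)
Nodes that changed position: 2 3

Answer: 2 3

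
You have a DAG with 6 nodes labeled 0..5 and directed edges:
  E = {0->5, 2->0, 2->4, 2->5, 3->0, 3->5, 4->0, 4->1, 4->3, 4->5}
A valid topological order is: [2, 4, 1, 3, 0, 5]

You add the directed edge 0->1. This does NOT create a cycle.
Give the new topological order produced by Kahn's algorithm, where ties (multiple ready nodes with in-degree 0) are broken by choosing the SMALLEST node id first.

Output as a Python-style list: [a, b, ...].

Answer: [2, 4, 3, 0, 1, 5]

Derivation:
Old toposort: [2, 4, 1, 3, 0, 5]
Added edge: 0->1
Position of 0 (4) > position of 1 (2). Must reorder: 0 must now come before 1.
Run Kahn's algorithm (break ties by smallest node id):
  initial in-degrees: [3, 2, 0, 1, 1, 4]
  ready (indeg=0): [2]
  pop 2: indeg[0]->2; indeg[4]->0; indeg[5]->3 | ready=[4] | order so far=[2]
  pop 4: indeg[0]->1; indeg[1]->1; indeg[3]->0; indeg[5]->2 | ready=[3] | order so far=[2, 4]
  pop 3: indeg[0]->0; indeg[5]->1 | ready=[0] | order so far=[2, 4, 3]
  pop 0: indeg[1]->0; indeg[5]->0 | ready=[1, 5] | order so far=[2, 4, 3, 0]
  pop 1: no out-edges | ready=[5] | order so far=[2, 4, 3, 0, 1]
  pop 5: no out-edges | ready=[] | order so far=[2, 4, 3, 0, 1, 5]
  Result: [2, 4, 3, 0, 1, 5]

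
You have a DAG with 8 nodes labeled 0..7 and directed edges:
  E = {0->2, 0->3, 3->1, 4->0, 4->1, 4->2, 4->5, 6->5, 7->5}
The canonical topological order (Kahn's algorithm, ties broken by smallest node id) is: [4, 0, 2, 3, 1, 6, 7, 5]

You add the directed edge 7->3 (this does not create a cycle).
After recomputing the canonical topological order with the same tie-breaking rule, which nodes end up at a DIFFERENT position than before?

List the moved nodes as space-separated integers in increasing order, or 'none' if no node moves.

Answer: 1 3 6 7

Derivation:
Old toposort: [4, 0, 2, 3, 1, 6, 7, 5]
Added edge 7->3
Recompute Kahn (smallest-id tiebreak):
  initial in-degrees: [1, 2, 2, 2, 0, 3, 0, 0]
  ready (indeg=0): [4, 6, 7]
  pop 4: indeg[0]->0; indeg[1]->1; indeg[2]->1; indeg[5]->2 | ready=[0, 6, 7] | order so far=[4]
  pop 0: indeg[2]->0; indeg[3]->1 | ready=[2, 6, 7] | order so far=[4, 0]
  pop 2: no out-edges | ready=[6, 7] | order so far=[4, 0, 2]
  pop 6: indeg[5]->1 | ready=[7] | order so far=[4, 0, 2, 6]
  pop 7: indeg[3]->0; indeg[5]->0 | ready=[3, 5] | order so far=[4, 0, 2, 6, 7]
  pop 3: indeg[1]->0 | ready=[1, 5] | order so far=[4, 0, 2, 6, 7, 3]
  pop 1: no out-edges | ready=[5] | order so far=[4, 0, 2, 6, 7, 3, 1]
  pop 5: no out-edges | ready=[] | order so far=[4, 0, 2, 6, 7, 3, 1, 5]
New canonical toposort: [4, 0, 2, 6, 7, 3, 1, 5]
Compare positions:
  Node 0: index 1 -> 1 (same)
  Node 1: index 4 -> 6 (moved)
  Node 2: index 2 -> 2 (same)
  Node 3: index 3 -> 5 (moved)
  Node 4: index 0 -> 0 (same)
  Node 5: index 7 -> 7 (same)
  Node 6: index 5 -> 3 (moved)
  Node 7: index 6 -> 4 (moved)
Nodes that changed position: 1 3 6 7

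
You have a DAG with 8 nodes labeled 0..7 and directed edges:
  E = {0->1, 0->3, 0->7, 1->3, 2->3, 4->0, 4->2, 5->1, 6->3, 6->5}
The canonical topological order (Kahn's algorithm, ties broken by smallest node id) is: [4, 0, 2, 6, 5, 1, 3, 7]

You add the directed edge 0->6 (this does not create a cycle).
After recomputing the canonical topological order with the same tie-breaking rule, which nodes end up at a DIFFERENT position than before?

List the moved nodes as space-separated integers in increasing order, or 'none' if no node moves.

Old toposort: [4, 0, 2, 6, 5, 1, 3, 7]
Added edge 0->6
Recompute Kahn (smallest-id tiebreak):
  initial in-degrees: [1, 2, 1, 4, 0, 1, 1, 1]
  ready (indeg=0): [4]
  pop 4: indeg[0]->0; indeg[2]->0 | ready=[0, 2] | order so far=[4]
  pop 0: indeg[1]->1; indeg[3]->3; indeg[6]->0; indeg[7]->0 | ready=[2, 6, 7] | order so far=[4, 0]
  pop 2: indeg[3]->2 | ready=[6, 7] | order so far=[4, 0, 2]
  pop 6: indeg[3]->1; indeg[5]->0 | ready=[5, 7] | order so far=[4, 0, 2, 6]
  pop 5: indeg[1]->0 | ready=[1, 7] | order so far=[4, 0, 2, 6, 5]
  pop 1: indeg[3]->0 | ready=[3, 7] | order so far=[4, 0, 2, 6, 5, 1]
  pop 3: no out-edges | ready=[7] | order so far=[4, 0, 2, 6, 5, 1, 3]
  pop 7: no out-edges | ready=[] | order so far=[4, 0, 2, 6, 5, 1, 3, 7]
New canonical toposort: [4, 0, 2, 6, 5, 1, 3, 7]
Compare positions:
  Node 0: index 1 -> 1 (same)
  Node 1: index 5 -> 5 (same)
  Node 2: index 2 -> 2 (same)
  Node 3: index 6 -> 6 (same)
  Node 4: index 0 -> 0 (same)
  Node 5: index 4 -> 4 (same)
  Node 6: index 3 -> 3 (same)
  Node 7: index 7 -> 7 (same)
Nodes that changed position: none

Answer: none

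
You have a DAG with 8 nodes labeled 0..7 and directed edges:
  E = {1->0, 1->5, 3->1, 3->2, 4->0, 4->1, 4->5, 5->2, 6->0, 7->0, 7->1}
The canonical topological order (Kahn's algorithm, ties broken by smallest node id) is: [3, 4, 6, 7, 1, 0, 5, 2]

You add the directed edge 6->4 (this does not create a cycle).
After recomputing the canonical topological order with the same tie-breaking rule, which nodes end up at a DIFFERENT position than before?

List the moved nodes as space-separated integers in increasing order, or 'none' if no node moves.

Old toposort: [3, 4, 6, 7, 1, 0, 5, 2]
Added edge 6->4
Recompute Kahn (smallest-id tiebreak):
  initial in-degrees: [4, 3, 2, 0, 1, 2, 0, 0]
  ready (indeg=0): [3, 6, 7]
  pop 3: indeg[1]->2; indeg[2]->1 | ready=[6, 7] | order so far=[3]
  pop 6: indeg[0]->3; indeg[4]->0 | ready=[4, 7] | order so far=[3, 6]
  pop 4: indeg[0]->2; indeg[1]->1; indeg[5]->1 | ready=[7] | order so far=[3, 6, 4]
  pop 7: indeg[0]->1; indeg[1]->0 | ready=[1] | order so far=[3, 6, 4, 7]
  pop 1: indeg[0]->0; indeg[5]->0 | ready=[0, 5] | order so far=[3, 6, 4, 7, 1]
  pop 0: no out-edges | ready=[5] | order so far=[3, 6, 4, 7, 1, 0]
  pop 5: indeg[2]->0 | ready=[2] | order so far=[3, 6, 4, 7, 1, 0, 5]
  pop 2: no out-edges | ready=[] | order so far=[3, 6, 4, 7, 1, 0, 5, 2]
New canonical toposort: [3, 6, 4, 7, 1, 0, 5, 2]
Compare positions:
  Node 0: index 5 -> 5 (same)
  Node 1: index 4 -> 4 (same)
  Node 2: index 7 -> 7 (same)
  Node 3: index 0 -> 0 (same)
  Node 4: index 1 -> 2 (moved)
  Node 5: index 6 -> 6 (same)
  Node 6: index 2 -> 1 (moved)
  Node 7: index 3 -> 3 (same)
Nodes that changed position: 4 6

Answer: 4 6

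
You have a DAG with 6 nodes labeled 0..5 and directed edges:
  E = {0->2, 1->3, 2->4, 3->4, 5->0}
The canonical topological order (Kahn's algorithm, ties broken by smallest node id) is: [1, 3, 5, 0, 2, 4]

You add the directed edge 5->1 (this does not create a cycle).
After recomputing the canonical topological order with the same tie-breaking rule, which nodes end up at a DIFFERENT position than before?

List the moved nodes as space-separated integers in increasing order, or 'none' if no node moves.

Old toposort: [1, 3, 5, 0, 2, 4]
Added edge 5->1
Recompute Kahn (smallest-id tiebreak):
  initial in-degrees: [1, 1, 1, 1, 2, 0]
  ready (indeg=0): [5]
  pop 5: indeg[0]->0; indeg[1]->0 | ready=[0, 1] | order so far=[5]
  pop 0: indeg[2]->0 | ready=[1, 2] | order so far=[5, 0]
  pop 1: indeg[3]->0 | ready=[2, 3] | order so far=[5, 0, 1]
  pop 2: indeg[4]->1 | ready=[3] | order so far=[5, 0, 1, 2]
  pop 3: indeg[4]->0 | ready=[4] | order so far=[5, 0, 1, 2, 3]
  pop 4: no out-edges | ready=[] | order so far=[5, 0, 1, 2, 3, 4]
New canonical toposort: [5, 0, 1, 2, 3, 4]
Compare positions:
  Node 0: index 3 -> 1 (moved)
  Node 1: index 0 -> 2 (moved)
  Node 2: index 4 -> 3 (moved)
  Node 3: index 1 -> 4 (moved)
  Node 4: index 5 -> 5 (same)
  Node 5: index 2 -> 0 (moved)
Nodes that changed position: 0 1 2 3 5

Answer: 0 1 2 3 5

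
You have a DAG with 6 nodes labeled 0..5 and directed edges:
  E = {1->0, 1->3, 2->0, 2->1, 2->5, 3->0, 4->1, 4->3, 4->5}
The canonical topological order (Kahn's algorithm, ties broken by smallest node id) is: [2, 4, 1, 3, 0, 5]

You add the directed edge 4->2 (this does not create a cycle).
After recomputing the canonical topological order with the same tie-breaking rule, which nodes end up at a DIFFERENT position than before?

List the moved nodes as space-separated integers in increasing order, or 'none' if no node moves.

Answer: 2 4

Derivation:
Old toposort: [2, 4, 1, 3, 0, 5]
Added edge 4->2
Recompute Kahn (smallest-id tiebreak):
  initial in-degrees: [3, 2, 1, 2, 0, 2]
  ready (indeg=0): [4]
  pop 4: indeg[1]->1; indeg[2]->0; indeg[3]->1; indeg[5]->1 | ready=[2] | order so far=[4]
  pop 2: indeg[0]->2; indeg[1]->0; indeg[5]->0 | ready=[1, 5] | order so far=[4, 2]
  pop 1: indeg[0]->1; indeg[3]->0 | ready=[3, 5] | order so far=[4, 2, 1]
  pop 3: indeg[0]->0 | ready=[0, 5] | order so far=[4, 2, 1, 3]
  pop 0: no out-edges | ready=[5] | order so far=[4, 2, 1, 3, 0]
  pop 5: no out-edges | ready=[] | order so far=[4, 2, 1, 3, 0, 5]
New canonical toposort: [4, 2, 1, 3, 0, 5]
Compare positions:
  Node 0: index 4 -> 4 (same)
  Node 1: index 2 -> 2 (same)
  Node 2: index 0 -> 1 (moved)
  Node 3: index 3 -> 3 (same)
  Node 4: index 1 -> 0 (moved)
  Node 5: index 5 -> 5 (same)
Nodes that changed position: 2 4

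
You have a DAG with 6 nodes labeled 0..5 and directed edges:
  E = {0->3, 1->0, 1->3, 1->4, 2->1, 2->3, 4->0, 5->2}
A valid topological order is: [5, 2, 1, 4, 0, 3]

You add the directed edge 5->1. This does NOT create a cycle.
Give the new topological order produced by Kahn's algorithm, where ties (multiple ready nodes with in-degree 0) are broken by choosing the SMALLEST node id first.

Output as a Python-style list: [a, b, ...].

Old toposort: [5, 2, 1, 4, 0, 3]
Added edge: 5->1
Position of 5 (0) < position of 1 (2). Old order still valid.
Run Kahn's algorithm (break ties by smallest node id):
  initial in-degrees: [2, 2, 1, 3, 1, 0]
  ready (indeg=0): [5]
  pop 5: indeg[1]->1; indeg[2]->0 | ready=[2] | order so far=[5]
  pop 2: indeg[1]->0; indeg[3]->2 | ready=[1] | order so far=[5, 2]
  pop 1: indeg[0]->1; indeg[3]->1; indeg[4]->0 | ready=[4] | order so far=[5, 2, 1]
  pop 4: indeg[0]->0 | ready=[0] | order so far=[5, 2, 1, 4]
  pop 0: indeg[3]->0 | ready=[3] | order so far=[5, 2, 1, 4, 0]
  pop 3: no out-edges | ready=[] | order so far=[5, 2, 1, 4, 0, 3]
  Result: [5, 2, 1, 4, 0, 3]

Answer: [5, 2, 1, 4, 0, 3]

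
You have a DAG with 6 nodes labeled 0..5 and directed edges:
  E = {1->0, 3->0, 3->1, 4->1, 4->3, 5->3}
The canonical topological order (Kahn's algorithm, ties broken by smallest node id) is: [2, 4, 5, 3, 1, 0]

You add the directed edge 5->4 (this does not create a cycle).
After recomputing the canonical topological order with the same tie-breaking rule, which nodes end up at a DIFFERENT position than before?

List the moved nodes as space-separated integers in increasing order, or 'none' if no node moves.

Answer: 4 5

Derivation:
Old toposort: [2, 4, 5, 3, 1, 0]
Added edge 5->4
Recompute Kahn (smallest-id tiebreak):
  initial in-degrees: [2, 2, 0, 2, 1, 0]
  ready (indeg=0): [2, 5]
  pop 2: no out-edges | ready=[5] | order so far=[2]
  pop 5: indeg[3]->1; indeg[4]->0 | ready=[4] | order so far=[2, 5]
  pop 4: indeg[1]->1; indeg[3]->0 | ready=[3] | order so far=[2, 5, 4]
  pop 3: indeg[0]->1; indeg[1]->0 | ready=[1] | order so far=[2, 5, 4, 3]
  pop 1: indeg[0]->0 | ready=[0] | order so far=[2, 5, 4, 3, 1]
  pop 0: no out-edges | ready=[] | order so far=[2, 5, 4, 3, 1, 0]
New canonical toposort: [2, 5, 4, 3, 1, 0]
Compare positions:
  Node 0: index 5 -> 5 (same)
  Node 1: index 4 -> 4 (same)
  Node 2: index 0 -> 0 (same)
  Node 3: index 3 -> 3 (same)
  Node 4: index 1 -> 2 (moved)
  Node 5: index 2 -> 1 (moved)
Nodes that changed position: 4 5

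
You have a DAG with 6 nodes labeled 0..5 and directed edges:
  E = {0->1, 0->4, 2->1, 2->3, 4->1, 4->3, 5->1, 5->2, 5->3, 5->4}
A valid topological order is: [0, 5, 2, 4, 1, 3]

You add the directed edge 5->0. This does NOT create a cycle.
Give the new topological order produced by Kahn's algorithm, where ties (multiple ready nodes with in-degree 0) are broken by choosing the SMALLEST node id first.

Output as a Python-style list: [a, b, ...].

Old toposort: [0, 5, 2, 4, 1, 3]
Added edge: 5->0
Position of 5 (1) > position of 0 (0). Must reorder: 5 must now come before 0.
Run Kahn's algorithm (break ties by smallest node id):
  initial in-degrees: [1, 4, 1, 3, 2, 0]
  ready (indeg=0): [5]
  pop 5: indeg[0]->0; indeg[1]->3; indeg[2]->0; indeg[3]->2; indeg[4]->1 | ready=[0, 2] | order so far=[5]
  pop 0: indeg[1]->2; indeg[4]->0 | ready=[2, 4] | order so far=[5, 0]
  pop 2: indeg[1]->1; indeg[3]->1 | ready=[4] | order so far=[5, 0, 2]
  pop 4: indeg[1]->0; indeg[3]->0 | ready=[1, 3] | order so far=[5, 0, 2, 4]
  pop 1: no out-edges | ready=[3] | order so far=[5, 0, 2, 4, 1]
  pop 3: no out-edges | ready=[] | order so far=[5, 0, 2, 4, 1, 3]
  Result: [5, 0, 2, 4, 1, 3]

Answer: [5, 0, 2, 4, 1, 3]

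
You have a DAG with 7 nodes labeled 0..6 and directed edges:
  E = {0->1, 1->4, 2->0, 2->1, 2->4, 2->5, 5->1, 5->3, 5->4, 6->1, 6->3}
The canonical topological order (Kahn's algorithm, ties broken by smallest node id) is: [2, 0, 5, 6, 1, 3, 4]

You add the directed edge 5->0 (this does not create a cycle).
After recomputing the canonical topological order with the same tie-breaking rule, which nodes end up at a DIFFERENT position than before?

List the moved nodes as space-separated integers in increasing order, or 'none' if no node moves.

Old toposort: [2, 0, 5, 6, 1, 3, 4]
Added edge 5->0
Recompute Kahn (smallest-id tiebreak):
  initial in-degrees: [2, 4, 0, 2, 3, 1, 0]
  ready (indeg=0): [2, 6]
  pop 2: indeg[0]->1; indeg[1]->3; indeg[4]->2; indeg[5]->0 | ready=[5, 6] | order so far=[2]
  pop 5: indeg[0]->0; indeg[1]->2; indeg[3]->1; indeg[4]->1 | ready=[0, 6] | order so far=[2, 5]
  pop 0: indeg[1]->1 | ready=[6] | order so far=[2, 5, 0]
  pop 6: indeg[1]->0; indeg[3]->0 | ready=[1, 3] | order so far=[2, 5, 0, 6]
  pop 1: indeg[4]->0 | ready=[3, 4] | order so far=[2, 5, 0, 6, 1]
  pop 3: no out-edges | ready=[4] | order so far=[2, 5, 0, 6, 1, 3]
  pop 4: no out-edges | ready=[] | order so far=[2, 5, 0, 6, 1, 3, 4]
New canonical toposort: [2, 5, 0, 6, 1, 3, 4]
Compare positions:
  Node 0: index 1 -> 2 (moved)
  Node 1: index 4 -> 4 (same)
  Node 2: index 0 -> 0 (same)
  Node 3: index 5 -> 5 (same)
  Node 4: index 6 -> 6 (same)
  Node 5: index 2 -> 1 (moved)
  Node 6: index 3 -> 3 (same)
Nodes that changed position: 0 5

Answer: 0 5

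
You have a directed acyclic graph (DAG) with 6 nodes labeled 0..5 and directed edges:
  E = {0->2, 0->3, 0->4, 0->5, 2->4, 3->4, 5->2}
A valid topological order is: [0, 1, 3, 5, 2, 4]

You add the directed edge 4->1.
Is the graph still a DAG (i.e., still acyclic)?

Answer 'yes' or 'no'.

Answer: yes

Derivation:
Given toposort: [0, 1, 3, 5, 2, 4]
Position of 4: index 5; position of 1: index 1
New edge 4->1: backward (u after v in old order)
Backward edge: old toposort is now invalid. Check if this creates a cycle.
Does 1 already reach 4? Reachable from 1: [1]. NO -> still a DAG (reorder needed).
Still a DAG? yes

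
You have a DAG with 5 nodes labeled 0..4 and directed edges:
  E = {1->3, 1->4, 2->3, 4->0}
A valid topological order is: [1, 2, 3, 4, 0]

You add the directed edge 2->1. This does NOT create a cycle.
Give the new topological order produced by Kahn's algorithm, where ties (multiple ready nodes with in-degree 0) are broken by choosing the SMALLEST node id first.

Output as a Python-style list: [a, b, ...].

Old toposort: [1, 2, 3, 4, 0]
Added edge: 2->1
Position of 2 (1) > position of 1 (0). Must reorder: 2 must now come before 1.
Run Kahn's algorithm (break ties by smallest node id):
  initial in-degrees: [1, 1, 0, 2, 1]
  ready (indeg=0): [2]
  pop 2: indeg[1]->0; indeg[3]->1 | ready=[1] | order so far=[2]
  pop 1: indeg[3]->0; indeg[4]->0 | ready=[3, 4] | order so far=[2, 1]
  pop 3: no out-edges | ready=[4] | order so far=[2, 1, 3]
  pop 4: indeg[0]->0 | ready=[0] | order so far=[2, 1, 3, 4]
  pop 0: no out-edges | ready=[] | order so far=[2, 1, 3, 4, 0]
  Result: [2, 1, 3, 4, 0]

Answer: [2, 1, 3, 4, 0]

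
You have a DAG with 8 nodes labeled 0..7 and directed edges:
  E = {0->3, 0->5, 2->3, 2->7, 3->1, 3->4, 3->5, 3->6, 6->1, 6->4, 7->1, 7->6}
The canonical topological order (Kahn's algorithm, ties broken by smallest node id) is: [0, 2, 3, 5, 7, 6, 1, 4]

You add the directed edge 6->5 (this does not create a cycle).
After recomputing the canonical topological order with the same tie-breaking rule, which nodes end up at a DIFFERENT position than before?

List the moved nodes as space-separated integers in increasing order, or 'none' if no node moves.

Old toposort: [0, 2, 3, 5, 7, 6, 1, 4]
Added edge 6->5
Recompute Kahn (smallest-id tiebreak):
  initial in-degrees: [0, 3, 0, 2, 2, 3, 2, 1]
  ready (indeg=0): [0, 2]
  pop 0: indeg[3]->1; indeg[5]->2 | ready=[2] | order so far=[0]
  pop 2: indeg[3]->0; indeg[7]->0 | ready=[3, 7] | order so far=[0, 2]
  pop 3: indeg[1]->2; indeg[4]->1; indeg[5]->1; indeg[6]->1 | ready=[7] | order so far=[0, 2, 3]
  pop 7: indeg[1]->1; indeg[6]->0 | ready=[6] | order so far=[0, 2, 3, 7]
  pop 6: indeg[1]->0; indeg[4]->0; indeg[5]->0 | ready=[1, 4, 5] | order so far=[0, 2, 3, 7, 6]
  pop 1: no out-edges | ready=[4, 5] | order so far=[0, 2, 3, 7, 6, 1]
  pop 4: no out-edges | ready=[5] | order so far=[0, 2, 3, 7, 6, 1, 4]
  pop 5: no out-edges | ready=[] | order so far=[0, 2, 3, 7, 6, 1, 4, 5]
New canonical toposort: [0, 2, 3, 7, 6, 1, 4, 5]
Compare positions:
  Node 0: index 0 -> 0 (same)
  Node 1: index 6 -> 5 (moved)
  Node 2: index 1 -> 1 (same)
  Node 3: index 2 -> 2 (same)
  Node 4: index 7 -> 6 (moved)
  Node 5: index 3 -> 7 (moved)
  Node 6: index 5 -> 4 (moved)
  Node 7: index 4 -> 3 (moved)
Nodes that changed position: 1 4 5 6 7

Answer: 1 4 5 6 7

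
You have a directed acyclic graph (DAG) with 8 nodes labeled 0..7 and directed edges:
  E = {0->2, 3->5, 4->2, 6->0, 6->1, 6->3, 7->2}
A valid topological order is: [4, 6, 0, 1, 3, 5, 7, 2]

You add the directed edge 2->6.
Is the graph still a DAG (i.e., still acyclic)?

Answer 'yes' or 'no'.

Given toposort: [4, 6, 0, 1, 3, 5, 7, 2]
Position of 2: index 7; position of 6: index 1
New edge 2->6: backward (u after v in old order)
Backward edge: old toposort is now invalid. Check if this creates a cycle.
Does 6 already reach 2? Reachable from 6: [0, 1, 2, 3, 5, 6]. YES -> cycle!
Still a DAG? no

Answer: no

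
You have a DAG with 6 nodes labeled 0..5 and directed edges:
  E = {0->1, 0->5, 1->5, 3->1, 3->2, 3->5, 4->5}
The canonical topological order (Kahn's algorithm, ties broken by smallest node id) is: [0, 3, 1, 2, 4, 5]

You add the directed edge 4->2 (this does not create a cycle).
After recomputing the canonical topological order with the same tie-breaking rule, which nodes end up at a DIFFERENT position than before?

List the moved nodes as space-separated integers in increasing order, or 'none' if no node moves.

Old toposort: [0, 3, 1, 2, 4, 5]
Added edge 4->2
Recompute Kahn (smallest-id tiebreak):
  initial in-degrees: [0, 2, 2, 0, 0, 4]
  ready (indeg=0): [0, 3, 4]
  pop 0: indeg[1]->1; indeg[5]->3 | ready=[3, 4] | order so far=[0]
  pop 3: indeg[1]->0; indeg[2]->1; indeg[5]->2 | ready=[1, 4] | order so far=[0, 3]
  pop 1: indeg[5]->1 | ready=[4] | order so far=[0, 3, 1]
  pop 4: indeg[2]->0; indeg[5]->0 | ready=[2, 5] | order so far=[0, 3, 1, 4]
  pop 2: no out-edges | ready=[5] | order so far=[0, 3, 1, 4, 2]
  pop 5: no out-edges | ready=[] | order so far=[0, 3, 1, 4, 2, 5]
New canonical toposort: [0, 3, 1, 4, 2, 5]
Compare positions:
  Node 0: index 0 -> 0 (same)
  Node 1: index 2 -> 2 (same)
  Node 2: index 3 -> 4 (moved)
  Node 3: index 1 -> 1 (same)
  Node 4: index 4 -> 3 (moved)
  Node 5: index 5 -> 5 (same)
Nodes that changed position: 2 4

Answer: 2 4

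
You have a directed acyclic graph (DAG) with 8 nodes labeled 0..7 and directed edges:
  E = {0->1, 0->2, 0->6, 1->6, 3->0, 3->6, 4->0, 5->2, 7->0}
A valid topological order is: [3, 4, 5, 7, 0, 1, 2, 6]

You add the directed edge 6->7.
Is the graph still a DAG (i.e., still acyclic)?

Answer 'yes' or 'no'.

Answer: no

Derivation:
Given toposort: [3, 4, 5, 7, 0, 1, 2, 6]
Position of 6: index 7; position of 7: index 3
New edge 6->7: backward (u after v in old order)
Backward edge: old toposort is now invalid. Check if this creates a cycle.
Does 7 already reach 6? Reachable from 7: [0, 1, 2, 6, 7]. YES -> cycle!
Still a DAG? no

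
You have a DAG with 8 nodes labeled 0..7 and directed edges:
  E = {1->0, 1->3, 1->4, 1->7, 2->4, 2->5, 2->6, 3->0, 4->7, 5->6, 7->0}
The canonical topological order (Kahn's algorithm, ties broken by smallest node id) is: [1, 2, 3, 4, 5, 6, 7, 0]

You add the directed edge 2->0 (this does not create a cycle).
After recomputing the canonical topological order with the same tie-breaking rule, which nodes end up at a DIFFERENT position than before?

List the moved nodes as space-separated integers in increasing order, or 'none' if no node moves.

Old toposort: [1, 2, 3, 4, 5, 6, 7, 0]
Added edge 2->0
Recompute Kahn (smallest-id tiebreak):
  initial in-degrees: [4, 0, 0, 1, 2, 1, 2, 2]
  ready (indeg=0): [1, 2]
  pop 1: indeg[0]->3; indeg[3]->0; indeg[4]->1; indeg[7]->1 | ready=[2, 3] | order so far=[1]
  pop 2: indeg[0]->2; indeg[4]->0; indeg[5]->0; indeg[6]->1 | ready=[3, 4, 5] | order so far=[1, 2]
  pop 3: indeg[0]->1 | ready=[4, 5] | order so far=[1, 2, 3]
  pop 4: indeg[7]->0 | ready=[5, 7] | order so far=[1, 2, 3, 4]
  pop 5: indeg[6]->0 | ready=[6, 7] | order so far=[1, 2, 3, 4, 5]
  pop 6: no out-edges | ready=[7] | order so far=[1, 2, 3, 4, 5, 6]
  pop 7: indeg[0]->0 | ready=[0] | order so far=[1, 2, 3, 4, 5, 6, 7]
  pop 0: no out-edges | ready=[] | order so far=[1, 2, 3, 4, 5, 6, 7, 0]
New canonical toposort: [1, 2, 3, 4, 5, 6, 7, 0]
Compare positions:
  Node 0: index 7 -> 7 (same)
  Node 1: index 0 -> 0 (same)
  Node 2: index 1 -> 1 (same)
  Node 3: index 2 -> 2 (same)
  Node 4: index 3 -> 3 (same)
  Node 5: index 4 -> 4 (same)
  Node 6: index 5 -> 5 (same)
  Node 7: index 6 -> 6 (same)
Nodes that changed position: none

Answer: none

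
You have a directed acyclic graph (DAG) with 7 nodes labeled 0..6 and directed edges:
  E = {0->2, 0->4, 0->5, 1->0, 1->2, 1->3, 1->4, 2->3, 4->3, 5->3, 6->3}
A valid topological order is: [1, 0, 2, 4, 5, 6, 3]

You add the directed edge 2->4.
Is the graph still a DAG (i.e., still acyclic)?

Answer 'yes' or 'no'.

Answer: yes

Derivation:
Given toposort: [1, 0, 2, 4, 5, 6, 3]
Position of 2: index 2; position of 4: index 3
New edge 2->4: forward
Forward edge: respects the existing order. Still a DAG, same toposort still valid.
Still a DAG? yes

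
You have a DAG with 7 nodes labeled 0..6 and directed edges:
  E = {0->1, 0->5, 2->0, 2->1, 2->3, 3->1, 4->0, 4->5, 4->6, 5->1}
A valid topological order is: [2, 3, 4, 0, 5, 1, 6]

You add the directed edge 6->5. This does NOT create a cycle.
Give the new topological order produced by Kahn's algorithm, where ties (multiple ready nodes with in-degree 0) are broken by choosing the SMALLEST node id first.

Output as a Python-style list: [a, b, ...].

Old toposort: [2, 3, 4, 0, 5, 1, 6]
Added edge: 6->5
Position of 6 (6) > position of 5 (4). Must reorder: 6 must now come before 5.
Run Kahn's algorithm (break ties by smallest node id):
  initial in-degrees: [2, 4, 0, 1, 0, 3, 1]
  ready (indeg=0): [2, 4]
  pop 2: indeg[0]->1; indeg[1]->3; indeg[3]->0 | ready=[3, 4] | order so far=[2]
  pop 3: indeg[1]->2 | ready=[4] | order so far=[2, 3]
  pop 4: indeg[0]->0; indeg[5]->2; indeg[6]->0 | ready=[0, 6] | order so far=[2, 3, 4]
  pop 0: indeg[1]->1; indeg[5]->1 | ready=[6] | order so far=[2, 3, 4, 0]
  pop 6: indeg[5]->0 | ready=[5] | order so far=[2, 3, 4, 0, 6]
  pop 5: indeg[1]->0 | ready=[1] | order so far=[2, 3, 4, 0, 6, 5]
  pop 1: no out-edges | ready=[] | order so far=[2, 3, 4, 0, 6, 5, 1]
  Result: [2, 3, 4, 0, 6, 5, 1]

Answer: [2, 3, 4, 0, 6, 5, 1]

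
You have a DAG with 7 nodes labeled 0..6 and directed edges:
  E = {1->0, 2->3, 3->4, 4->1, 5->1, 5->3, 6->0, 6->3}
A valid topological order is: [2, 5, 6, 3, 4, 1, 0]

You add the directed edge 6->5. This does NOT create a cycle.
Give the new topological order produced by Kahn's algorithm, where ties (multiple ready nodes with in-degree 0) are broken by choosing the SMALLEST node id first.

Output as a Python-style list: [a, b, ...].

Old toposort: [2, 5, 6, 3, 4, 1, 0]
Added edge: 6->5
Position of 6 (2) > position of 5 (1). Must reorder: 6 must now come before 5.
Run Kahn's algorithm (break ties by smallest node id):
  initial in-degrees: [2, 2, 0, 3, 1, 1, 0]
  ready (indeg=0): [2, 6]
  pop 2: indeg[3]->2 | ready=[6] | order so far=[2]
  pop 6: indeg[0]->1; indeg[3]->1; indeg[5]->0 | ready=[5] | order so far=[2, 6]
  pop 5: indeg[1]->1; indeg[3]->0 | ready=[3] | order so far=[2, 6, 5]
  pop 3: indeg[4]->0 | ready=[4] | order so far=[2, 6, 5, 3]
  pop 4: indeg[1]->0 | ready=[1] | order so far=[2, 6, 5, 3, 4]
  pop 1: indeg[0]->0 | ready=[0] | order so far=[2, 6, 5, 3, 4, 1]
  pop 0: no out-edges | ready=[] | order so far=[2, 6, 5, 3, 4, 1, 0]
  Result: [2, 6, 5, 3, 4, 1, 0]

Answer: [2, 6, 5, 3, 4, 1, 0]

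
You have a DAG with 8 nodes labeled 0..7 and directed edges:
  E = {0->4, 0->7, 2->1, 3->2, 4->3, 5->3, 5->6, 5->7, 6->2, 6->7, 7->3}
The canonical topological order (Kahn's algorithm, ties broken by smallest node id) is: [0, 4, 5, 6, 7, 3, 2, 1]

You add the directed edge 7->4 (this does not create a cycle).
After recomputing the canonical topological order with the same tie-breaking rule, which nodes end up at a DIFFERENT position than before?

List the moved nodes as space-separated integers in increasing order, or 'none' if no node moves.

Answer: 4 5 6 7

Derivation:
Old toposort: [0, 4, 5, 6, 7, 3, 2, 1]
Added edge 7->4
Recompute Kahn (smallest-id tiebreak):
  initial in-degrees: [0, 1, 2, 3, 2, 0, 1, 3]
  ready (indeg=0): [0, 5]
  pop 0: indeg[4]->1; indeg[7]->2 | ready=[5] | order so far=[0]
  pop 5: indeg[3]->2; indeg[6]->0; indeg[7]->1 | ready=[6] | order so far=[0, 5]
  pop 6: indeg[2]->1; indeg[7]->0 | ready=[7] | order so far=[0, 5, 6]
  pop 7: indeg[3]->1; indeg[4]->0 | ready=[4] | order so far=[0, 5, 6, 7]
  pop 4: indeg[3]->0 | ready=[3] | order so far=[0, 5, 6, 7, 4]
  pop 3: indeg[2]->0 | ready=[2] | order so far=[0, 5, 6, 7, 4, 3]
  pop 2: indeg[1]->0 | ready=[1] | order so far=[0, 5, 6, 7, 4, 3, 2]
  pop 1: no out-edges | ready=[] | order so far=[0, 5, 6, 7, 4, 3, 2, 1]
New canonical toposort: [0, 5, 6, 7, 4, 3, 2, 1]
Compare positions:
  Node 0: index 0 -> 0 (same)
  Node 1: index 7 -> 7 (same)
  Node 2: index 6 -> 6 (same)
  Node 3: index 5 -> 5 (same)
  Node 4: index 1 -> 4 (moved)
  Node 5: index 2 -> 1 (moved)
  Node 6: index 3 -> 2 (moved)
  Node 7: index 4 -> 3 (moved)
Nodes that changed position: 4 5 6 7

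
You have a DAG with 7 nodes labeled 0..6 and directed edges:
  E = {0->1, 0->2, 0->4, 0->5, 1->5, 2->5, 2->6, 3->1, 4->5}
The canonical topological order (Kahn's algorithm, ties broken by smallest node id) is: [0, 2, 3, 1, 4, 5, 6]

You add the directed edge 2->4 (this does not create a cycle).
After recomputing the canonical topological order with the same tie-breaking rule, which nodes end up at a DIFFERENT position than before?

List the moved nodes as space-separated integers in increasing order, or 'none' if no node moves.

Old toposort: [0, 2, 3, 1, 4, 5, 6]
Added edge 2->4
Recompute Kahn (smallest-id tiebreak):
  initial in-degrees: [0, 2, 1, 0, 2, 4, 1]
  ready (indeg=0): [0, 3]
  pop 0: indeg[1]->1; indeg[2]->0; indeg[4]->1; indeg[5]->3 | ready=[2, 3] | order so far=[0]
  pop 2: indeg[4]->0; indeg[5]->2; indeg[6]->0 | ready=[3, 4, 6] | order so far=[0, 2]
  pop 3: indeg[1]->0 | ready=[1, 4, 6] | order so far=[0, 2, 3]
  pop 1: indeg[5]->1 | ready=[4, 6] | order so far=[0, 2, 3, 1]
  pop 4: indeg[5]->0 | ready=[5, 6] | order so far=[0, 2, 3, 1, 4]
  pop 5: no out-edges | ready=[6] | order so far=[0, 2, 3, 1, 4, 5]
  pop 6: no out-edges | ready=[] | order so far=[0, 2, 3, 1, 4, 5, 6]
New canonical toposort: [0, 2, 3, 1, 4, 5, 6]
Compare positions:
  Node 0: index 0 -> 0 (same)
  Node 1: index 3 -> 3 (same)
  Node 2: index 1 -> 1 (same)
  Node 3: index 2 -> 2 (same)
  Node 4: index 4 -> 4 (same)
  Node 5: index 5 -> 5 (same)
  Node 6: index 6 -> 6 (same)
Nodes that changed position: none

Answer: none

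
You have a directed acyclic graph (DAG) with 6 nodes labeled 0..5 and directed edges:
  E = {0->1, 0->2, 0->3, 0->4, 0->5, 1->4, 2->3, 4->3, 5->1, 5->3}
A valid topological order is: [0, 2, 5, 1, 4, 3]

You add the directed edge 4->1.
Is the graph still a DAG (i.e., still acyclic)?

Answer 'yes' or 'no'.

Answer: no

Derivation:
Given toposort: [0, 2, 5, 1, 4, 3]
Position of 4: index 4; position of 1: index 3
New edge 4->1: backward (u after v in old order)
Backward edge: old toposort is now invalid. Check if this creates a cycle.
Does 1 already reach 4? Reachable from 1: [1, 3, 4]. YES -> cycle!
Still a DAG? no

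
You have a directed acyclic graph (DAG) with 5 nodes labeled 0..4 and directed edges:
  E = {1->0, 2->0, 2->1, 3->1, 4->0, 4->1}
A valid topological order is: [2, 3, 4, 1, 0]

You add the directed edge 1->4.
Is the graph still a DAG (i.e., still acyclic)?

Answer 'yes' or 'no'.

Given toposort: [2, 3, 4, 1, 0]
Position of 1: index 3; position of 4: index 2
New edge 1->4: backward (u after v in old order)
Backward edge: old toposort is now invalid. Check if this creates a cycle.
Does 4 already reach 1? Reachable from 4: [0, 1, 4]. YES -> cycle!
Still a DAG? no

Answer: no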